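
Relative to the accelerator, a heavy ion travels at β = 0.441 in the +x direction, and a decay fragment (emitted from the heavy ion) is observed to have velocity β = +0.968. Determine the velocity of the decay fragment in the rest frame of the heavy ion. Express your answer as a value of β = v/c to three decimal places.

Invert the composition law: u' = (u − v)/(1 − uv/c²).
u' = (0.968 − 0.441) / (1 − (0.968)(0.441)) = 0.5270/0.5731 = 0.9195.

β = +0.920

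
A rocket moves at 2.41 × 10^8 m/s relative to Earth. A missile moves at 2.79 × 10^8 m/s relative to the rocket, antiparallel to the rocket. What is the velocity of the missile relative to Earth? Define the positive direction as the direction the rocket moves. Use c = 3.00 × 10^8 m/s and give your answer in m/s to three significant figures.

In units of c (dividing by 3.00 × 10^8 m/s): v = 0.803, u' = -0.930.
u = (u' + v)/(1 + u'v/c²):
u = (-0.930 + 0.803) / (1 + (-0.930)·0.803) = -0.1267/0.2529 = -0.5009
(Galilean addition would give -0.127c.)
Converting back: u = -0.5009 × 3.00 × 10^8 m/s.

-1.50 × 10^8 m/s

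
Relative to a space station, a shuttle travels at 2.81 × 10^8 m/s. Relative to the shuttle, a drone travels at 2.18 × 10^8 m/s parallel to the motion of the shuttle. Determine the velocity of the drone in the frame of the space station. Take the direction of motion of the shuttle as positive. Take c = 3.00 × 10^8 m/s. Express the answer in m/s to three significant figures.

2.97 × 10^8 m/s

In units of c (dividing by 3.00 × 10^8 m/s): v = 0.937, u' = 0.727.
u = (u' + v)/(1 + u'v/c²):
u = (0.727 + 0.937) / (1 + 0.727·0.937) = 1.6633/1.6806 = 0.9897
Converting back: u = 0.9897 × 3.00 × 10^8 m/s.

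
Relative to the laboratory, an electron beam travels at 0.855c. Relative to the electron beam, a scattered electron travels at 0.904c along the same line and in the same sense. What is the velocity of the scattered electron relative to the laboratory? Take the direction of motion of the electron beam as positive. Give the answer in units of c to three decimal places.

0.992c

With v = 0.855 and u' = 0.904 (in units of c),
u = (u' + v)/(1 + u'v/c²):
u = (0.904 + 0.855) / (1 + 0.904·0.855) = 1.7590/1.7729 = 0.9921
(Galilean addition would give +1.759c, exceeding c.)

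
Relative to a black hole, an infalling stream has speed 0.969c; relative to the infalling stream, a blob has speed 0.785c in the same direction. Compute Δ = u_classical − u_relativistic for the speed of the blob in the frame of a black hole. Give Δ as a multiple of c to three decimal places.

Galilean: u_cl = 0.785 + 0.969 = 1.7540.
Relativistic: u_rel = (0.785 + 0.969) / (1 + 0.785·0.969) = 1.7540/1.7607 = 0.9962.
Δ = 1.7540 − 0.9962 = 0.7578.
(The classical prediction exceeds c; the relativistic result does not.)

Δ = 0.758c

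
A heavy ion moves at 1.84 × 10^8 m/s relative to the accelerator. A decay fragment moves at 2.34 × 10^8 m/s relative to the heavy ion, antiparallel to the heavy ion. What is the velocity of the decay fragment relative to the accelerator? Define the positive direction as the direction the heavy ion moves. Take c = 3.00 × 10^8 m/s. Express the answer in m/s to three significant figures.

In units of c (dividing by 3.00 × 10^8 m/s): v = 0.613, u' = -0.780.
u = (u' + v)/(1 + u'v/c²):
u = (-0.780 + 0.613) / (1 + (-0.780)·0.613) = -0.1667/0.5216 = -0.3195
Converting back: u = -0.3195 × 3.00 × 10^8 m/s.

-9.59 × 10^7 m/s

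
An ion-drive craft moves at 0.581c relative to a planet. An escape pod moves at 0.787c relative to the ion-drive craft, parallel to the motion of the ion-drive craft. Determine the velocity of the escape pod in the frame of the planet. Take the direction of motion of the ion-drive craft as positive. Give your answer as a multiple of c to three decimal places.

0.939c

With v = 0.581 and u' = 0.787 (in units of c),
u = (u' + v)/(1 + u'v/c²):
u = (0.787 + 0.581) / (1 + 0.787·0.581) = 1.3680/1.4572 = 0.9388
(Galilean addition would give +1.368c, exceeding c.)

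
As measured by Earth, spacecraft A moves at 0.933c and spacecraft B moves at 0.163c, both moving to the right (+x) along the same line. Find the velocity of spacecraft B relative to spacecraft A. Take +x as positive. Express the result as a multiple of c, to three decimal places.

β_A = 0.933, β_B = 0.163.
Transform to A's frame with the inverse velocity-addition law: u' = (u − v)/(1 − uv/c²), taking u = β_B and v = β_A.
u' = (0.163 − 0.933) / (1 − (0.933)(0.163)) = -0.7700/0.8479 = -0.9081.

-0.908c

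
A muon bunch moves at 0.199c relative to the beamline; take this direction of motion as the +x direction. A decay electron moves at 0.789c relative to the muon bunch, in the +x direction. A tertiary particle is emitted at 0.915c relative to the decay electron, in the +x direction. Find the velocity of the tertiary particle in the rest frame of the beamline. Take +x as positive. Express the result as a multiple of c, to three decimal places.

0.993c

Apply u = (u' + v)/(1 + u'v/c²) successively, working outward toward the beamline.
Start: velocity of the muon bunch relative to the beamline = 0.1990c.
Compose with the decay electron (u' = 0.789 in the muon bunch frame): u_1 = (0.789 + 0.199) / (1 + 0.789·0.199) = 0.9880/1.1570 = 0.8539.
Compose with the tertiary particle (u' = 0.915 in the decay electron frame): u_2 = (0.915 + 0.854) / (1 + 0.915·0.854) = 1.7689/1.7813 = 0.9930.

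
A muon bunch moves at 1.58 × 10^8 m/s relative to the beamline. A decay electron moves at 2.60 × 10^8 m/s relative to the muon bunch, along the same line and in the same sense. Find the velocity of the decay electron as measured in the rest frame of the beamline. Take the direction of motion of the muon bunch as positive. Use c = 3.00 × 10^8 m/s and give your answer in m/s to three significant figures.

In units of c (dividing by 3.00 × 10^8 m/s): v = 0.527, u' = 0.867.
u = (u' + v)/(1 + u'v/c²):
u = (0.867 + 0.527) / (1 + 0.867·0.527) = 1.3933/1.4564 = 0.9567
Converting back: u = 0.9567 × 3.00 × 10^8 m/s.

2.87 × 10^8 m/s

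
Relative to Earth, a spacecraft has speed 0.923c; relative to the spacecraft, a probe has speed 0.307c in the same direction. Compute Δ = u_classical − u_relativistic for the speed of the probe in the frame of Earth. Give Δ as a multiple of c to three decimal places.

Δ = 0.272c

Galilean: u_cl = 0.307 + 0.923 = 1.2300.
Relativistic: u_rel = (0.307 + 0.923) / (1 + 0.307·0.923) = 1.2300/1.2834 = 0.9584.
Δ = 1.2300 − 0.9584 = 0.2716.
(The classical prediction exceeds c; the relativistic result does not.)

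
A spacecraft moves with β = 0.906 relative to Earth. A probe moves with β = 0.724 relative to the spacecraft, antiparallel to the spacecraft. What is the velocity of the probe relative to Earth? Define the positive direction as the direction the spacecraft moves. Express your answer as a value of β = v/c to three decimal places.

β = +0.529

With v = 0.906 and u' = -0.724 (in units of c),
u = (u' + v)/(1 + u'v/c²):
u = (-0.724 + 0.906) / (1 + (-0.724)·0.906) = 0.1820/0.3441 = 0.5290
(Galilean addition would give +0.182c.)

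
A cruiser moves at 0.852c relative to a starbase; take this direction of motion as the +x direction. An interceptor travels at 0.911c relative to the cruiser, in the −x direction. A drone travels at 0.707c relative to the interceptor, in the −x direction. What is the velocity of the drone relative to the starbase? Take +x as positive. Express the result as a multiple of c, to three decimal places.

Apply u = (u' + v)/(1 + u'v/c²) successively, working outward toward the starbase.
Start: velocity of the cruiser relative to the starbase = 0.8520c.
Compose with the interceptor (u' = -0.911 in the cruiser frame): u_1 = (-0.911 + 0.852) / (1 + (-0.911)·0.852) = -0.0590/0.2238 = -0.2636.
Compose with the drone (u' = -0.707 in the interceptor frame): u_2 = (-0.707 + (-0.264)) / (1 + (-0.707)·(-0.264)) = -0.9706/1.1864 = -0.8181.

-0.818c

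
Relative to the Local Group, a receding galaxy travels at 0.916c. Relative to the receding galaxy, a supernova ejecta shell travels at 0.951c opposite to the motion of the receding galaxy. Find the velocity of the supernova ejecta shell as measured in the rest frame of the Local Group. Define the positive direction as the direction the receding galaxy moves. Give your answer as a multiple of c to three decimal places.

-0.272c

With v = 0.916 and u' = -0.951 (in units of c),
u = (u' + v)/(1 + u'v/c²):
u = (-0.951 + 0.916) / (1 + (-0.951)·0.916) = -0.0350/0.1289 = -0.2716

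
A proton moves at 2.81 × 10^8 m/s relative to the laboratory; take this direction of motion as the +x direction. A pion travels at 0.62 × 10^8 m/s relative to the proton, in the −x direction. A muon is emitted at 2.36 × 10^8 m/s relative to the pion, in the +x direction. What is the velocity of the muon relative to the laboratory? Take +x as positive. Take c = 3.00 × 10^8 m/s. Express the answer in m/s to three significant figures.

Apply u = (u' + v)/(1 + u'v/c²) successively, working outward toward the laboratory.
(Dividing each given speed by c = 3.00 × 10^8 m/s to work in units of c.)
Start: velocity of the proton relative to the laboratory = 0.9367c.
Compose with the pion (u' = -0.207 in the proton frame): u_1 = (-0.207 + 0.937) / (1 + (-0.207)·0.937) = 0.7300/0.8064 = 0.9052.
Compose with the muon (u' = 0.787 in the pion frame): u_2 = (0.787 + 0.905) / (1 + 0.787·0.905) = 1.6919/1.7121 = 0.9882.
So u = 0.9882 × 3.00 × 10^8 m/s.

+2.96 × 10^8 m/s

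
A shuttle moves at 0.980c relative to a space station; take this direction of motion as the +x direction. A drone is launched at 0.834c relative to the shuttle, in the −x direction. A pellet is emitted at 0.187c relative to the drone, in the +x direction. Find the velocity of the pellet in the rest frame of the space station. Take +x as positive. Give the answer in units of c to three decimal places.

Apply u = (u' + v)/(1 + u'v/c²) successively, working outward toward the space station.
Start: velocity of the shuttle relative to the space station = 0.9800c.
Compose with the drone (u' = -0.834 in the shuttle frame): u_1 = (-0.834 + 0.980) / (1 + (-0.834)·0.980) = 0.1460/0.1827 = 0.7992.
Compose with the pellet (u' = 0.187 in the drone frame): u_2 = (0.187 + 0.799) / (1 + 0.187·0.799) = 0.9862/1.1495 = 0.8580.

+0.858c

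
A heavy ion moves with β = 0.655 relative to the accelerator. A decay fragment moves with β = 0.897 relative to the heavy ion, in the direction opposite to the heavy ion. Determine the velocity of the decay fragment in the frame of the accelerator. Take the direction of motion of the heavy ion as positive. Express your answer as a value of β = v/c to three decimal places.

With v = 0.655 and u' = -0.897 (in units of c),
u = (u' + v)/(1 + u'v/c²):
u = (-0.897 + 0.655) / (1 + (-0.897)·0.655) = -0.2420/0.4125 = -0.5867

β = -0.587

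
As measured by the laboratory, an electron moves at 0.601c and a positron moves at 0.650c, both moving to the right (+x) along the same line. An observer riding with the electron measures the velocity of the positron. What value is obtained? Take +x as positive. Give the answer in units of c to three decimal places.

β_A = 0.601, β_B = 0.650.
Transform to A's frame with the inverse velocity-addition law: u' = (u − v)/(1 − uv/c²), taking u = β_B and v = β_A.
u' = (0.650 − 0.601) / (1 − (0.601)(0.650)) = 0.0490/0.6093 = 0.0804.

+0.080c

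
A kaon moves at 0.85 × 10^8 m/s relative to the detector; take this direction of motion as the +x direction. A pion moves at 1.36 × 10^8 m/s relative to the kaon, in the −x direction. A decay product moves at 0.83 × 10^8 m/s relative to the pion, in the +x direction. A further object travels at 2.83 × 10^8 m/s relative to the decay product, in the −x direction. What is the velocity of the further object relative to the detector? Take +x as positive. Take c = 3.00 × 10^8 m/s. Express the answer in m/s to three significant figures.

Apply u = (u' + v)/(1 + u'v/c²) successively, working outward toward the detector.
(Dividing each given speed by c = 3.00 × 10^8 m/s to work in units of c.)
Start: velocity of the kaon relative to the detector = 0.2833c.
Compose with the pion (u' = -0.453 in the kaon frame): u_1 = (-0.453 + 0.283) / (1 + (-0.453)·0.283) = -0.1700/0.8716 = -0.1951.
Compose with the decay product (u' = 0.277 in the pion frame): u_2 = (0.277 + (-0.195)) / (1 + 0.277·(-0.195)) = 0.0816/0.9460 = 0.0863.
Compose with the further object (u' = -0.943 in the decay product frame): u_3 = (-0.943 + 0.086) / (1 + (-0.943)·0.086) = -0.8571/0.9186 = -0.9330.
So u = -0.9330 × 3.00 × 10^8 m/s.

-2.80 × 10^8 m/s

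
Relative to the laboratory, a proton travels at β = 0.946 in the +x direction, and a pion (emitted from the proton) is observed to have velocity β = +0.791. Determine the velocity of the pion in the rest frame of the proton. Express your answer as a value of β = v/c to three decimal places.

Invert the composition law: u' = (u − v)/(1 − uv/c²).
u' = (0.791 − 0.946) / (1 − (0.791)(0.946)) = -0.1550/0.2517 = -0.6158.

β = -0.616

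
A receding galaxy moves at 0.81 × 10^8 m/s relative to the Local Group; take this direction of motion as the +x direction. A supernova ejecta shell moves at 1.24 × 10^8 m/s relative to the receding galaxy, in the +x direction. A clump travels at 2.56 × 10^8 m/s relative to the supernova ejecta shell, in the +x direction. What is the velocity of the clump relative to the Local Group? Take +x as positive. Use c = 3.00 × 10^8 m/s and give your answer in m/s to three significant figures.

Apply u = (u' + v)/(1 + u'v/c²) successively, working outward toward the Local Group.
(Dividing each given speed by c = 3.00 × 10^8 m/s to work in units of c.)
Start: velocity of the receding galaxy relative to the Local Group = 0.2700c.
Compose with the supernova ejecta shell (u' = 0.413 in the receding galaxy frame): u_1 = (0.413 + 0.270) / (1 + 0.413·0.270) = 0.6833/1.1116 = 0.6147.
Compose with the clump (u' = 0.853 in the supernova ejecta shell frame): u_2 = (0.853 + 0.615) / (1 + 0.853·0.615) = 1.4681/1.5246 = 0.9629.
So u = 0.9629 × 3.00 × 10^8 m/s.

2.89 × 10^8 m/s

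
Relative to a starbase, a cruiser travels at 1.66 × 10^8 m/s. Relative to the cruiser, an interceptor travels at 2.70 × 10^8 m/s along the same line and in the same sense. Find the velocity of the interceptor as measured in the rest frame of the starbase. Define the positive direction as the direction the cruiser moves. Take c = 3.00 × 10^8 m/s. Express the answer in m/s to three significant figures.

In units of c (dividing by 3.00 × 10^8 m/s): v = 0.553, u' = 0.900.
u = (u' + v)/(1 + u'v/c²):
u = (0.900 + 0.553) / (1 + 0.900·0.553) = 1.4533/1.4980 = 0.9702
(Galilean addition would give +1.453c, exceeding c.)
Converting back: u = 0.9702 × 3.00 × 10^8 m/s.

2.91 × 10^8 m/s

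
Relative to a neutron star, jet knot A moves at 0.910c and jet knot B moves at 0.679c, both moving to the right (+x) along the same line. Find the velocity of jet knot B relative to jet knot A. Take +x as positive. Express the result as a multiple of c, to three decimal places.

-0.605c

β_A = 0.910, β_B = 0.679.
Transform to A's frame with the inverse velocity-addition law: u' = (u − v)/(1 − uv/c²), taking u = β_B and v = β_A.
u' = (0.679 − 0.910) / (1 − (0.910)(0.679)) = -0.2310/0.3821 = -0.6045.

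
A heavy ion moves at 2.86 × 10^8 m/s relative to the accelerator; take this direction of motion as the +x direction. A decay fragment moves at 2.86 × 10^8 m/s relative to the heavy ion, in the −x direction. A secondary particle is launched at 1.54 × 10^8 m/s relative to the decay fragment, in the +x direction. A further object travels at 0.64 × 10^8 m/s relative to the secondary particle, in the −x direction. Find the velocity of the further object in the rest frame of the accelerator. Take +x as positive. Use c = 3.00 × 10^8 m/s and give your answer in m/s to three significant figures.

Apply u = (u' + v)/(1 + u'v/c²) successively, working outward toward the accelerator.
(Dividing each given speed by c = 3.00 × 10^8 m/s to work in units of c.)
Start: velocity of the heavy ion relative to the accelerator = 0.9533c.
Compose with the decay fragment (u' = -0.953 in the heavy ion frame): u_1 = (-0.953 + 0.953) / (1 + (-0.953)·0.953) = 0.0000/0.0912 = 0.0000.
Compose with the secondary particle (u' = 0.513 in the decay fragment frame): u_2 = (0.513 + 0.000) / (1 + 0.513·0.000) = 0.5133/1.0000 = 0.5133.
Compose with the further object (u' = -0.213 in the secondary particle frame): u_3 = (-0.213 + 0.513) / (1 + (-0.213)·0.513) = 0.3000/0.8905 = 0.3369.
So u = 0.3369 × 3.00 × 10^8 m/s.

+1.01 × 10^8 m/s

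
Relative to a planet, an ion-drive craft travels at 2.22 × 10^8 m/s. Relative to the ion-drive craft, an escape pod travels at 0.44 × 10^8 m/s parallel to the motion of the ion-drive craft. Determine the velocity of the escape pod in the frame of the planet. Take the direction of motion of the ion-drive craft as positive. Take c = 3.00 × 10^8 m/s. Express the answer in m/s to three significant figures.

In units of c (dividing by 3.00 × 10^8 m/s): v = 0.740, u' = 0.147.
u = (u' + v)/(1 + u'v/c²):
u = (0.147 + 0.740) / (1 + 0.147·0.740) = 0.8867/1.1085 = 0.7999
(Galilean addition would give +0.887c.)
Converting back: u = 0.7999 × 3.00 × 10^8 m/s.

2.40 × 10^8 m/s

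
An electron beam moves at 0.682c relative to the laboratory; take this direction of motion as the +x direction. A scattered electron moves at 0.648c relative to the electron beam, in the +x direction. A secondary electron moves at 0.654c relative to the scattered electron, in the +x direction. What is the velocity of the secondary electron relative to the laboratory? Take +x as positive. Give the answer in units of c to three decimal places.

Apply u = (u' + v)/(1 + u'v/c²) successively, working outward toward the laboratory.
Start: velocity of the electron beam relative to the laboratory = 0.6820c.
Compose with the scattered electron (u' = 0.648 in the electron beam frame): u_1 = (0.648 + 0.682) / (1 + 0.648·0.682) = 1.3300/1.4419 = 0.9224.
Compose with the secondary electron (u' = 0.654 in the scattered electron frame): u_2 = (0.654 + 0.922) / (1 + 0.654·0.922) = 1.5764/1.6032 = 0.9832.

0.983c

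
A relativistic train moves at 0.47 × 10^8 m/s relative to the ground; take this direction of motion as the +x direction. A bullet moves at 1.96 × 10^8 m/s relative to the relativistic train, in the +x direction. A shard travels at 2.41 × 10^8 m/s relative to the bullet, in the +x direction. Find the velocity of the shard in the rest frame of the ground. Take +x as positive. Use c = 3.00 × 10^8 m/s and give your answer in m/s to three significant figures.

2.90 × 10^8 m/s

Apply u = (u' + v)/(1 + u'v/c²) successively, working outward toward the ground.
(Dividing each given speed by c = 3.00 × 10^8 m/s to work in units of c.)
Start: velocity of the relativistic train relative to the ground = 0.1567c.
Compose with the bullet (u' = 0.653 in the relativistic train frame): u_1 = (0.653 + 0.157) / (1 + 0.653·0.157) = 0.8100/1.1024 = 0.7348.
Compose with the shard (u' = 0.803 in the bullet frame): u_2 = (0.803 + 0.735) / (1 + 0.803·0.735) = 1.5381/1.5903 = 0.9672.
So u = 0.9672 × 3.00 × 10^8 m/s.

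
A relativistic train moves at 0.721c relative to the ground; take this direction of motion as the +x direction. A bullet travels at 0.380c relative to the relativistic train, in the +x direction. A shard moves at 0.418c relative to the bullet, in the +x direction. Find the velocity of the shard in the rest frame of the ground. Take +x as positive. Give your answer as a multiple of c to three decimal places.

Apply u = (u' + v)/(1 + u'v/c²) successively, working outward toward the ground.
Start: velocity of the relativistic train relative to the ground = 0.7210c.
Compose with the bullet (u' = 0.380 in the relativistic train frame): u_1 = (0.380 + 0.721) / (1 + 0.380·0.721) = 1.1010/1.2740 = 0.8642.
Compose with the shard (u' = 0.418 in the bullet frame): u_2 = (0.418 + 0.864) / (1 + 0.418·0.864) = 1.2822/1.3612 = 0.9419.

0.942c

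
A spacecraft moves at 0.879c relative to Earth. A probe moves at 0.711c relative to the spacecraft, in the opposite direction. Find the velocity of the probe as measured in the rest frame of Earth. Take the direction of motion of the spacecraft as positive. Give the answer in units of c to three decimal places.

With v = 0.879 and u' = -0.711 (in units of c),
u = (u' + v)/(1 + u'v/c²):
u = (-0.711 + 0.879) / (1 + (-0.711)·0.879) = 0.1680/0.3750 = 0.4480

+0.448c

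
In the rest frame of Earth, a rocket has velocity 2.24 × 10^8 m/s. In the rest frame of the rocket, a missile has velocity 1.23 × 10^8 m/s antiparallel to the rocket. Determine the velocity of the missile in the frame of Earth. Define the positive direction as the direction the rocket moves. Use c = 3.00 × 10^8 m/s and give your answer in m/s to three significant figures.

In units of c (dividing by 3.00 × 10^8 m/s): v = 0.747, u' = -0.410.
u = (u' + v)/(1 + u'v/c²):
u = (-0.410 + 0.747) / (1 + (-0.410)·0.747) = 0.3367/0.6939 = 0.4852
Converting back: u = 0.4852 × 3.00 × 10^8 m/s.

+1.46 × 10^8 m/s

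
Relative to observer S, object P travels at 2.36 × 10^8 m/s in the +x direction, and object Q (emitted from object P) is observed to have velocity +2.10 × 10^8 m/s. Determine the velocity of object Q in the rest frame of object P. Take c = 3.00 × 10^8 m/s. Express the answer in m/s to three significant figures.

-5.79 × 10^7 m/s

v = 0.787c, u = 0.700c.
Invert the composition law: u' = (u − v)/(1 − uv/c²).
u' = (0.700 − 0.787) / (1 − (0.700)(0.787)) = -0.0867/0.4493 = -0.1929.
u' = -0.1929 × 3.00 × 10^8 m/s.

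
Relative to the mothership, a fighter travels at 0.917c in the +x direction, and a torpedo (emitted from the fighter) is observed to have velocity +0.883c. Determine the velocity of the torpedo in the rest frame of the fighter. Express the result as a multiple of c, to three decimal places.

-0.179c

Invert the composition law: u' = (u − v)/(1 − uv/c²).
u' = (0.883 − 0.917) / (1 − (0.883)(0.917)) = -0.0340/0.1903 = -0.1787.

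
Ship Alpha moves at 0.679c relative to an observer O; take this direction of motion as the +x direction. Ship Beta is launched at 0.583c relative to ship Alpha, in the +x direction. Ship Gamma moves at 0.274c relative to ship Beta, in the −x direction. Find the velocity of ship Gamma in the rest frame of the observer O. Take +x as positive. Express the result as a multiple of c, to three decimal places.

+0.838c

Apply u = (u' + v)/(1 + u'v/c²) successively, working outward toward the observer O.
Start: velocity of ship Alpha relative to the observer O = 0.6790c.
Compose with ship Beta (u' = 0.583 in ship Alpha frame): u_1 = (0.583 + 0.679) / (1 + 0.583·0.679) = 1.2620/1.3959 = 0.9041.
Compose with ship Gamma (u' = -0.274 in ship Beta frame): u_2 = (-0.274 + 0.904) / (1 + (-0.274)·0.904) = 0.6301/0.7523 = 0.8376.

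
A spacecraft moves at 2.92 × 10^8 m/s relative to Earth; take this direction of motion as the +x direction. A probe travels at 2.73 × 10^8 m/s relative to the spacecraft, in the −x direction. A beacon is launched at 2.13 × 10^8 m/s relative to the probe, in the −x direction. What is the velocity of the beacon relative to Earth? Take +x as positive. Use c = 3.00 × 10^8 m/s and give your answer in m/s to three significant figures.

Apply u = (u' + v)/(1 + u'v/c²) successively, working outward toward Earth.
(Dividing each given speed by c = 3.00 × 10^8 m/s to work in units of c.)
Start: velocity of the spacecraft relative to Earth = 0.9733c.
Compose with the probe (u' = -0.910 in the spacecraft frame): u_1 = (-0.910 + 0.973) / (1 + (-0.910)·0.973) = 0.0633/0.1143 = 0.5543.
Compose with the beacon (u' = -0.710 in the probe frame): u_2 = (-0.710 + 0.554) / (1 + (-0.710)·0.554) = -0.1557/0.6065 = -0.2568.
So u = -0.2568 × 3.00 × 10^8 m/s.

-7.70 × 10^7 m/s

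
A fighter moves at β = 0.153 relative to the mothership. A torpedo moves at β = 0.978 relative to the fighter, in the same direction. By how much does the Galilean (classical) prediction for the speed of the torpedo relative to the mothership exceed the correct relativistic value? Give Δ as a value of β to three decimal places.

Galilean: u_cl = 0.978 + 0.153 = 1.1310.
Relativistic: u_rel = (0.978 + 0.153) / (1 + 0.978·0.153) = 1.1310/1.1496 = 0.9838.
Δ = 1.1310 − 0.9838 = 0.1472.
(The classical prediction exceeds c; the relativistic result does not.)

Δ = 0.147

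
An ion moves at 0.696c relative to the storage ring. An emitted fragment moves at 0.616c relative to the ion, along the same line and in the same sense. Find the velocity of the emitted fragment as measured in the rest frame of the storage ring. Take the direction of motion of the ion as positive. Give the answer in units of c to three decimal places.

With v = 0.696 and u' = 0.616 (in units of c),
u = (u' + v)/(1 + u'v/c²):
u = (0.616 + 0.696) / (1 + 0.616·0.696) = 1.3120/1.4287 = 0.9183
(Galilean addition would give +1.312c, exceeding c.)

0.918c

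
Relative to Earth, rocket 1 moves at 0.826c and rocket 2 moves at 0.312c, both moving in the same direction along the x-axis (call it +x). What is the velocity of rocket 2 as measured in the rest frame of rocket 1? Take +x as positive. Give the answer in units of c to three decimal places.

-0.692c

β_A = 0.826, β_B = 0.312.
Transform to A's frame with the inverse velocity-addition law: u' = (u − v)/(1 − uv/c²), taking u = β_B and v = β_A.
u' = (0.312 − 0.826) / (1 − (0.826)(0.312)) = -0.5140/0.7423 = -0.6925.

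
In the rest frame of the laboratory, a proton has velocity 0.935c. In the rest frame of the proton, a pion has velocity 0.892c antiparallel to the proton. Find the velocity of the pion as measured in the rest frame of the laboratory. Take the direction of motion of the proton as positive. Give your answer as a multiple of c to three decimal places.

+0.259c

With v = 0.935 and u' = -0.892 (in units of c),
u = (u' + v)/(1 + u'v/c²):
u = (-0.892 + 0.935) / (1 + (-0.892)·0.935) = 0.0430/0.1660 = 0.2591
(Galilean addition would give +0.043c.)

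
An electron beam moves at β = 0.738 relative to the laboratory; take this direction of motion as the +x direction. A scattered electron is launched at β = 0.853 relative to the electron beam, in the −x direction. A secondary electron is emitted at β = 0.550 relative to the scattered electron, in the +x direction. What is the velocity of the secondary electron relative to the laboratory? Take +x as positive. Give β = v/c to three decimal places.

Apply u = (u' + v)/(1 + u'v/c²) successively, working outward toward the laboratory.
Start: velocity of the electron beam relative to the laboratory = 0.7380c.
Compose with the scattered electron (u' = -0.853 in the electron beam frame): u_1 = (-0.853 + 0.738) / (1 + (-0.853)·0.738) = -0.1150/0.3705 = -0.3104.
Compose with the secondary electron (u' = 0.550 in the scattered electron frame): u_2 = (0.550 + (-0.310)) / (1 + 0.550·(-0.310)) = 0.2396/0.8293 = 0.2889.

β = +0.289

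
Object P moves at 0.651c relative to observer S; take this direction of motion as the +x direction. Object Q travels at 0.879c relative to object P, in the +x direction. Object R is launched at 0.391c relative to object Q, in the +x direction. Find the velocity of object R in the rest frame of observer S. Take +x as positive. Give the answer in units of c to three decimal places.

Apply u = (u' + v)/(1 + u'v/c²) successively, working outward toward observer S.
Start: velocity of object P relative to observer S = 0.6510c.
Compose with object Q (u' = 0.879 in object P frame): u_1 = (0.879 + 0.651) / (1 + 0.879·0.651) = 1.5300/1.5722 = 0.9731.
Compose with object R (u' = 0.391 in object Q frame): u_2 = (0.391 + 0.973) / (1 + 0.391·0.973) = 1.3641/1.3805 = 0.9882.

0.988c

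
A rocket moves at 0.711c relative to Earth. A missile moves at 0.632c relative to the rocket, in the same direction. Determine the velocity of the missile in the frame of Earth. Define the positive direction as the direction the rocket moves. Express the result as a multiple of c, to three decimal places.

0.927c

With v = 0.711 and u' = 0.632 (in units of c),
u = (u' + v)/(1 + u'v/c²):
u = (0.632 + 0.711) / (1 + 0.632·0.711) = 1.3430/1.4494 = 0.9266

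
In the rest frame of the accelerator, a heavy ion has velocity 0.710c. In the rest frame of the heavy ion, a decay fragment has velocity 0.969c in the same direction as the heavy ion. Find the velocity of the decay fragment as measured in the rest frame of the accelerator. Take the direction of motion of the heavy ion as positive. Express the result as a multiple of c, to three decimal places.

0.995c

With v = 0.710 and u' = 0.969 (in units of c),
u = (u' + v)/(1 + u'v/c²):
u = (0.969 + 0.710) / (1 + 0.969·0.710) = 1.6790/1.6880 = 0.9947
(Galilean addition would give +1.679c, exceeding c.)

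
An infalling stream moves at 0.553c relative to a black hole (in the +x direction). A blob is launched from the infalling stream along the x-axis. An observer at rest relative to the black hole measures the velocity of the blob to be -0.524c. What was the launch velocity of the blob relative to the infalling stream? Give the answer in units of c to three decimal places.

-0.835c

Invert the composition law: u' = (u − v)/(1 − uv/c²).
u' = (-0.524 − 0.553) / (1 − (-0.524)(0.553)) = -1.0770/1.2898 = -0.8350.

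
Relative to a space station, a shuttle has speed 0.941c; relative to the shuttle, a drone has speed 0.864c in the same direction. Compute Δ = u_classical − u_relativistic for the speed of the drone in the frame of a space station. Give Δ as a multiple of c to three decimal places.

Galilean: u_cl = 0.864 + 0.941 = 1.8050.
Relativistic: u_rel = (0.864 + 0.941) / (1 + 0.864·0.941) = 1.8050/1.8130 = 0.9956.
Δ = 1.8050 − 0.9956 = 0.8094.
(The classical prediction exceeds c; the relativistic result does not.)

Δ = 0.809c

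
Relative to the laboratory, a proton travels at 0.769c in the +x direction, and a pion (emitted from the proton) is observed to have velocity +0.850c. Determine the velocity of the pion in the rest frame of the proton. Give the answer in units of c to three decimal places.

Invert the composition law: u' = (u − v)/(1 − uv/c²).
u' = (0.850 − 0.769) / (1 − (0.850)(0.769)) = 0.0810/0.3463 = 0.2339.

+0.234c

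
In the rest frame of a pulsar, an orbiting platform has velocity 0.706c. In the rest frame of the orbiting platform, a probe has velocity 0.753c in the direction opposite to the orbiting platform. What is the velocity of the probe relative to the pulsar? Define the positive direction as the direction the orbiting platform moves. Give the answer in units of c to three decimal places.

-0.100c

With v = 0.706 and u' = -0.753 (in units of c),
u = (u' + v)/(1 + u'v/c²):
u = (-0.753 + 0.706) / (1 + (-0.753)·0.706) = -0.0470/0.4684 = -0.1003
(Galilean addition would give -0.047c.)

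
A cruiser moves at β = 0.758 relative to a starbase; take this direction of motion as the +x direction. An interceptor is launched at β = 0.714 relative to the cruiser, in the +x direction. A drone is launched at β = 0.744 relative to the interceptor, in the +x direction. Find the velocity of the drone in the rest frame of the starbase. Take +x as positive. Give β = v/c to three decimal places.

Apply u = (u' + v)/(1 + u'v/c²) successively, working outward toward the starbase.
Start: velocity of the cruiser relative to the starbase = 0.7580c.
Compose with the interceptor (u' = 0.714 in the cruiser frame): u_1 = (0.714 + 0.758) / (1 + 0.714·0.758) = 1.4720/1.5412 = 0.9551.
Compose with the drone (u' = 0.744 in the interceptor frame): u_2 = (0.744 + 0.955) / (1 + 0.744·0.955) = 1.6991/1.7106 = 0.9933.

β = 0.993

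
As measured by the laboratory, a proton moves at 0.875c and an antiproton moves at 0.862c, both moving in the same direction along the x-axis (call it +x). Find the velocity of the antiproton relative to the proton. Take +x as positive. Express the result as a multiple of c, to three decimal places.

β_A = 0.875, β_B = 0.862.
Transform to A's frame with the inverse velocity-addition law: u' = (u − v)/(1 − uv/c²), taking u = β_B and v = β_A.
u' = (0.862 − 0.875) / (1 − (0.875)(0.862)) = -0.0130/0.2457 = -0.0529.

-0.053c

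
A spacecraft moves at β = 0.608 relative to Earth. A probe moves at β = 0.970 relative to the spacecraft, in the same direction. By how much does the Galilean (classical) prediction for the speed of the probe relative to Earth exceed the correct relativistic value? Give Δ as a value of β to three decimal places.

Galilean: u_cl = 0.970 + 0.608 = 1.5780.
Relativistic: u_rel = (0.970 + 0.608) / (1 + 0.970·0.608) = 1.5780/1.5898 = 0.9926.
Δ = 1.5780 − 0.9926 = 0.5854.
(The classical prediction exceeds c; the relativistic result does not.)

Δ = 0.585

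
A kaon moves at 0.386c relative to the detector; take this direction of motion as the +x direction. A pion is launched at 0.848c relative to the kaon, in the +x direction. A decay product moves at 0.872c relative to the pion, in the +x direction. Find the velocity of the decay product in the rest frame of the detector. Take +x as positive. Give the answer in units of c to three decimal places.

0.995c

Apply u = (u' + v)/(1 + u'v/c²) successively, working outward toward the detector.
Start: velocity of the kaon relative to the detector = 0.3860c.
Compose with the pion (u' = 0.848 in the kaon frame): u_1 = (0.848 + 0.386) / (1 + 0.848·0.386) = 1.2340/1.3273 = 0.9297.
Compose with the decay product (u' = 0.872 in the pion frame): u_2 = (0.872 + 0.930) / (1 + 0.872·0.930) = 1.8017/1.8107 = 0.9950.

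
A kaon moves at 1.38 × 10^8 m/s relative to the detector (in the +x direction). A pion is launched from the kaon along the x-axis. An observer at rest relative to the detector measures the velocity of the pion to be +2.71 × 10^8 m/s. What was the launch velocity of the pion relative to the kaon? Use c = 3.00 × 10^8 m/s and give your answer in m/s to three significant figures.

+2.28 × 10^8 m/s

v = 0.460c, u = 0.903c.
Invert the composition law: u' = (u − v)/(1 − uv/c²).
u' = (0.903 − 0.460) / (1 − (0.903)(0.460)) = 0.4433/0.5845 = 0.7585.
u' = 0.7585 × 3.00 × 10^8 m/s.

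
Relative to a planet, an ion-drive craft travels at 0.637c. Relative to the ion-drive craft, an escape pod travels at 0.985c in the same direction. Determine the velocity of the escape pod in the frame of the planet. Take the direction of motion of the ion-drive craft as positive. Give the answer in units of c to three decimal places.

0.997c

With v = 0.637 and u' = 0.985 (in units of c),
u = (u' + v)/(1 + u'v/c²):
u = (0.985 + 0.637) / (1 + 0.985·0.637) = 1.6220/1.6274 = 0.9967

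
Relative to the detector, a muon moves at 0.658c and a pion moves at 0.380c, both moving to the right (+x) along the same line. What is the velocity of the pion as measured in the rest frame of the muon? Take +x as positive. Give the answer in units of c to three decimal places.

β_A = 0.658, β_B = 0.380.
Transform to A's frame with the inverse velocity-addition law: u' = (u − v)/(1 − uv/c²), taking u = β_B and v = β_A.
u' = (0.380 − 0.658) / (1 − (0.658)(0.380)) = -0.2780/0.7500 = -0.3707.

-0.371c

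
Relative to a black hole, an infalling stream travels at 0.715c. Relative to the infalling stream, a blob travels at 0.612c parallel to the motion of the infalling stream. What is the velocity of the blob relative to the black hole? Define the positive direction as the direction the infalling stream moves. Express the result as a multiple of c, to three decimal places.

0.923c

With v = 0.715 and u' = 0.612 (in units of c),
u = (u' + v)/(1 + u'v/c²):
u = (0.612 + 0.715) / (1 + 0.612·0.715) = 1.3270/1.4376 = 0.9231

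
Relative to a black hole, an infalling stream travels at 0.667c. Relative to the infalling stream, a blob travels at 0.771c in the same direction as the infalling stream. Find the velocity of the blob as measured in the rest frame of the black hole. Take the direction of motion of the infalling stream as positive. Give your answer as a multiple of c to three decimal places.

With v = 0.667 and u' = 0.771 (in units of c),
u = (u' + v)/(1 + u'v/c²):
u = (0.771 + 0.667) / (1 + 0.771·0.667) = 1.4380/1.5143 = 0.9496
(Galilean addition would give +1.438c, exceeding c.)

0.950c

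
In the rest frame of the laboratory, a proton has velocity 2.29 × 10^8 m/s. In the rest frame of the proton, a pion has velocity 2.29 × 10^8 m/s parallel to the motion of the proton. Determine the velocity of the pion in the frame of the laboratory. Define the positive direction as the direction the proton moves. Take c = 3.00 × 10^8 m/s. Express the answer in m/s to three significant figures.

In units of c (dividing by 3.00 × 10^8 m/s): v = 0.763, u' = 0.763.
u = (u' + v)/(1 + u'v/c²):
u = (0.763 + 0.763) / (1 + 0.763·0.763) = 1.5267/1.5827 = 0.9646
(Galilean addition would give +1.527c, exceeding c.)
Converting back: u = 0.9646 × 3.00 × 10^8 m/s.

2.89 × 10^8 m/s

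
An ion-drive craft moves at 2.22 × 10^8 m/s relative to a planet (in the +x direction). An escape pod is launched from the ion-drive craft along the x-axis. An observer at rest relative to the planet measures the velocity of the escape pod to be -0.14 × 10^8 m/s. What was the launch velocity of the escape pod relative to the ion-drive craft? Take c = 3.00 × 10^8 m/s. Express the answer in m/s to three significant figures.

-2.28 × 10^8 m/s

v = 0.740c, u = -0.047c.
Invert the composition law: u' = (u − v)/(1 − uv/c²).
u' = (-0.047 − 0.740) / (1 − (-0.047)(0.740)) = -0.7867/1.0345 = -0.7604.
u' = -0.7604 × 3.00 × 10^8 m/s.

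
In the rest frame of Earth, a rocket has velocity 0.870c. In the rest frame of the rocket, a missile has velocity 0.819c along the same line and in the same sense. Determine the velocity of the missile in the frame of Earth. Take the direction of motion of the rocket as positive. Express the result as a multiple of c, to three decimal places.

With v = 0.870 and u' = 0.819 (in units of c),
u = (u' + v)/(1 + u'v/c²):
u = (0.819 + 0.870) / (1 + 0.819·0.870) = 1.6890/1.7125 = 0.9863

0.986c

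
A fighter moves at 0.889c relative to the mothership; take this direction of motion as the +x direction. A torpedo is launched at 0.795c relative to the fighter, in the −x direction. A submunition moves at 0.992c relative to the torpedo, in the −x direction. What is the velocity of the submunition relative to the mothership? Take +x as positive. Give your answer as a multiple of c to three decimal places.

-0.985c

Apply u = (u' + v)/(1 + u'v/c²) successively, working outward toward the mothership.
Start: velocity of the fighter relative to the mothership = 0.8890c.
Compose with the torpedo (u' = -0.795 in the fighter frame): u_1 = (-0.795 + 0.889) / (1 + (-0.795)·0.889) = 0.0940/0.2932 = 0.3206.
Compose with the submunition (u' = -0.992 in the torpedo frame): u_2 = (-0.992 + 0.321) / (1 + (-0.992)·0.321) = -0.6714/0.6820 = -0.9845.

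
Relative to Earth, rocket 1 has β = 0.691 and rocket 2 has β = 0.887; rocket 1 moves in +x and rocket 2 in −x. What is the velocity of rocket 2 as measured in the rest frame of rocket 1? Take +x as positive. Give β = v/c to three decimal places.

β = -0.978

β_A = 0.691, β_B = -0.887.
Transform to A's frame with the inverse velocity-addition law: u' = (u − v)/(1 − uv/c²), taking u = β_B and v = β_A.
u' = (-0.887 − 0.691) / (1 − (0.691)(-0.887)) = -1.5780/1.6129 = -0.9784.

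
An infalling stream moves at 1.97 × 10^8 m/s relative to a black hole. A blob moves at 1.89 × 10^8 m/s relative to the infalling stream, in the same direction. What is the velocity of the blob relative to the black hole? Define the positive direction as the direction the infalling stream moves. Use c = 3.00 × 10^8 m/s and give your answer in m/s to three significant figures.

2.73 × 10^8 m/s

In units of c (dividing by 3.00 × 10^8 m/s): v = 0.657, u' = 0.630.
u = (u' + v)/(1 + u'v/c²):
u = (0.630 + 0.657) / (1 + 0.630·0.657) = 1.2867/1.4137 = 0.9101
Converting back: u = 0.9101 × 3.00 × 10^8 m/s.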